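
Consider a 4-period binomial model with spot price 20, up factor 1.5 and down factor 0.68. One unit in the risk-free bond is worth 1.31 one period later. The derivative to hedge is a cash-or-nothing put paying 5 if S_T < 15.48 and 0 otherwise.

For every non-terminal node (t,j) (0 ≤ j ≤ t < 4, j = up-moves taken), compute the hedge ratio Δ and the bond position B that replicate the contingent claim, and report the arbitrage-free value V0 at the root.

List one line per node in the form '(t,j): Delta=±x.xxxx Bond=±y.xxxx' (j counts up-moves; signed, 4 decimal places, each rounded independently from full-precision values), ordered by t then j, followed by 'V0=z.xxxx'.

(0,0): Delta=-0.0168 Bond=0.4054
(1,0): Delta=-0.0930 Bond=1.5679
(1,1): Delta=-0.0064 Bond=0.2184
(2,0): Delta=-0.3867 Bond=4.7699
(2,1): Delta=-0.0529 Bond=1.2349
(2,2): Delta=0.0000 Bond=0.0000
(3,0): Delta=0.0000 Bond=3.8168
(3,1): Delta=-0.4396 Bond=6.9819
(3,2): Delta=0.0000 Bond=0.0000
(3,3): Delta=0.0000 Bond=0.0000
V0=0.0698

The replicating-portfolio and risk-neutral prices coincide; use p* = (1.31−0.68)/(1.5−0.68) = 0.7683 for the latter.
At expiry t=4: V(4,0)=5.0000, V(4,1)=5.0000, V(4,2)=0.0000, V(4,3)=0.0000, V(4,4)=0.0000
(3,0): S=6.2886. Δ = (V_up−V_dn)/(S_up−S_dn) = (5.0000−5.0000)/(9.4330−4.2763) = 0.0000. V = [p*·5.0000 + (1−p*)·5.0000]/1.31 = 3.8168. B = V − Δ·S = 3.8168.
(3,1): S=13.8720. Δ = (V_up−V_dn)/(S_up−S_dn) = (0.0000−5.0000)/(20.8080−9.4330) = -0.4396. V = [p*·0.0000 + (1−p*)·5.0000]/1.31 = 0.8844. B = V − Δ·S = 6.9819.
(3,2): S=30.6000. Δ = (V_up−V_dn)/(S_up−S_dn) = (0.0000−0.0000)/(45.9000−20.8080) = 0.0000. V = [p*·0.0000 + (1−p*)·0.0000]/1.31 = 0.0000. B = V − Δ·S = 0.0000.
(3,3): S=67.5000. Δ = (V_up−V_dn)/(S_up−S_dn) = (0.0000−0.0000)/(101.2500−45.9000) = 0.0000. V = [p*·0.0000 + (1−p*)·0.0000]/1.31 = 0.0000. B = V − Δ·S = 0.0000.
(2,0): S=9.2480. Δ = (V_up−V_dn)/(S_up−S_dn) = (0.8844−3.8168)/(13.8720−6.2886) = -0.3867. V = [p*·0.8844 + (1−p*)·3.8168]/1.31 = 1.1938. B = V − Δ·S = 4.7699.
(2,1): S=20.4000. Δ = (V_up−V_dn)/(S_up−S_dn) = (0.0000−0.8844)/(30.6000−13.8720) = -0.0529. V = [p*·0.0000 + (1−p*)·0.8844]/1.31 = 0.1564. B = V − Δ·S = 1.2349.
(2,2): S=45.0000. Δ = (V_up−V_dn)/(S_up−S_dn) = (0.0000−0.0000)/(67.5000−30.6000) = 0.0000. V = [p*·0.0000 + (1−p*)·0.0000]/1.31 = 0.0000. B = V − Δ·S = 0.0000.
(1,0): S=13.6000. Δ = (V_up−V_dn)/(S_up−S_dn) = (0.1564−1.1938)/(20.4000−9.2480) = -0.0930. V = [p*·0.1564 + (1−p*)·1.1938]/1.31 = 0.3029. B = V − Δ·S = 1.5679.
(1,1): S=30.0000. Δ = (V_up−V_dn)/(S_up−S_dn) = (0.0000−0.1564)/(45.0000−20.4000) = -0.0064. V = [p*·0.0000 + (1−p*)·0.1564]/1.31 = 0.0277. B = V − Δ·S = 0.2184.
(0,0): S=20.0000. Δ = (V_up−V_dn)/(S_up−S_dn) = (0.0277−0.3029)/(30.0000−13.6000) = -0.0168. V = [p*·0.0277 + (1−p*)·0.3029]/1.31 = 0.0698. B = V − Δ·S = 0.4054.
The time-0 hedge costs 0.0698, which is the no-arbitrage price.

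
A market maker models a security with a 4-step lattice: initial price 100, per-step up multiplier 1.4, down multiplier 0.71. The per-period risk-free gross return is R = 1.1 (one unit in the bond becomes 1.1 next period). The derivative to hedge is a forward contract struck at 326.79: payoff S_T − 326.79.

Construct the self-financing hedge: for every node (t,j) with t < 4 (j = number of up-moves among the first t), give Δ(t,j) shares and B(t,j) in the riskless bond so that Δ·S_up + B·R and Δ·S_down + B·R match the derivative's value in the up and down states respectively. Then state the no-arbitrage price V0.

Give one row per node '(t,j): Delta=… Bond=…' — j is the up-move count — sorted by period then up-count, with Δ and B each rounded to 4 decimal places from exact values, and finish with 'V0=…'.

Risk-neutral probability p* = (R−d)/(u−d) = (1.1−0.71)/(1.4−0.71) = 0.5652.
Terminal values V(4,·): V(4,0)=-301.3783, V(4,1)=-276.6825, V(4,2)=-227.9864, V(4,3)=-131.9660, V(4,4)=57.3700
  t=3,j=0: stock 35.7911 → up 50.1075 (V=-276.6825), down 25.4117 (V=-301.3783). Price -261.2907; hedge Δ=1.0000, bond B=-297.0818.
  t=3,j=1: stock 70.5740 → up 98.8036 (V=-227.9864), down 50.1075 (V=-276.6825). Price -226.5078; hedge Δ=1.0000, bond B=-297.0818.
  t=3,j=2: stock 139.1600 → up 194.8240 (V=-131.9660), down 98.8036 (V=-227.9864). Price -157.9218; hedge Δ=1.0000, bond B=-297.0818.
  t=3,j=3: stock 274.4000 → up 384.1600 (V=57.3700), down 194.8240 (V=-131.9660). Price -22.6818; hedge Δ=1.0000, bond B=-297.0818.
  t=2,j=0: stock 50.4100 → up 70.5740 (V=-226.5078), down 35.7911 (V=-261.2907). Price -219.6644; hedge Δ=1.0000, bond B=-270.0744.
  t=2,j=1: stock 99.4000 → up 139.1600 (V=-157.9218), down 70.5740 (V=-226.5078). Price -170.6744; hedge Δ=1.0000, bond B=-270.0744.
  t=2,j=2: stock 196.0000 → up 274.4000 (V=-22.6818), down 139.1600 (V=-157.9218). Price -74.0744; hedge Δ=1.0000, bond B=-270.0744.
  t=1,j=0: stock 71.0000 → up 99.4000 (V=-170.6744), down 50.4100 (V=-219.6644). Price -174.5222; hedge Δ=1.0000, bond B=-245.5222.
  t=1,j=1: stock 140.0000 → up 196.0000 (V=-74.0744), down 99.4000 (V=-170.6744). Price -105.5222; hedge Δ=1.0000, bond B=-245.5222.
  t=0,j=0: stock 100.0000 → up 140.0000 (V=-105.5222), down 71.0000 (V=-174.5222). Price -123.2020; hedge Δ=1.0000, bond B=-223.2020.
Self-financing check: at every node Δ·S+B equals the discounted successor values.

(0,0): Delta=1.0000 Bond=-223.2020
(1,0): Delta=1.0000 Bond=-245.5222
(1,1): Delta=1.0000 Bond=-245.5222
(2,0): Delta=1.0000 Bond=-270.0744
(2,1): Delta=1.0000 Bond=-270.0744
(2,2): Delta=1.0000 Bond=-270.0744
(3,0): Delta=1.0000 Bond=-297.0818
(3,1): Delta=1.0000 Bond=-297.0818
(3,2): Delta=1.0000 Bond=-297.0818
(3,3): Delta=1.0000 Bond=-297.0818
V0=-123.2020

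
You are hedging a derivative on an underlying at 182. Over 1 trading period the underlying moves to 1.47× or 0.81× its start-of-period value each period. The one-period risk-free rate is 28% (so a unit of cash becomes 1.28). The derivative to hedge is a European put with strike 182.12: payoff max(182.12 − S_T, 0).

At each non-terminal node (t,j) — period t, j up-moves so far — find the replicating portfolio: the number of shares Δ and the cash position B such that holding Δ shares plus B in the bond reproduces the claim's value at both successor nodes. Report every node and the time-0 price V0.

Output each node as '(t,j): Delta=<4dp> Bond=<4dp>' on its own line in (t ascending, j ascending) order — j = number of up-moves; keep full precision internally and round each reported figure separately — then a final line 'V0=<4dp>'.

(0,0): Delta=-0.2889 Bond=60.3800
V0=7.8042

The replicating-portfolio and risk-neutral prices coincide; use p* = (1.28−0.81)/(1.47−0.81) = 0.7121 for the latter.
Terminal values V(1,·): V(1,0)=34.7000, V(1,1)=0.0000
  t=0,j=0: stock 182.0000 → up 267.5400 (V=0.0000), down 147.4200 (V=34.7000). Price 7.8042; hedge Δ=-0.2889, bond B=60.3800.
Each (Δ,B) replicates both successor values, so the strategy is self-financing and V0 is arbitrage-free.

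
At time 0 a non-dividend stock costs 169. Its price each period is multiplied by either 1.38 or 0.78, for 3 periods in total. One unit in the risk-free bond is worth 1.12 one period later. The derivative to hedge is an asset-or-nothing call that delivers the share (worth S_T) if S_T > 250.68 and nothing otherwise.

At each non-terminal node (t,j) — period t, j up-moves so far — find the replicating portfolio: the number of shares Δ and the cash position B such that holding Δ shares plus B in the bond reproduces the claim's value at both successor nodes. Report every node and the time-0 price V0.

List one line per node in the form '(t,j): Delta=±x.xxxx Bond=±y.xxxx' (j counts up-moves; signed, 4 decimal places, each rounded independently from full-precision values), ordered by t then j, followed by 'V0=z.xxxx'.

(0,0): Delta=1.4568 Bond=-114.0797
(1,0): Delta=1.6059 Bond=-147.4261
(1,1): Delta=1.3923 Bond=-112.7376
(2,0): Delta=0.0000 Bond=0.0000
(2,1): Delta=2.3000 Bond=-291.3834
(2,2): Delta=1.0000 Bond=0.0000
V0=132.1151

The replicating-portfolio and risk-neutral prices coincide; use p* = (1.12−0.78)/(1.38−0.78) = 0.5667 for the latter.
Payoff layer (t=3): V(3,0)=0.0000, V(3,1)=0.0000, V(3,2)=251.0380, V(3,3)=444.1442
(2,0): S=102.8196. Δ = (V_up−V_dn)/(S_up−S_dn) = (0.0000−0.0000)/(141.8910−80.1993) = 0.0000. V = [p*·0.0000 + (1−p*)·0.0000]/1.12 = 0.0000. B = V − Δ·S = 0.0000.
(2,1): S=181.9116. Δ = (V_up−V_dn)/(S_up−S_dn) = (251.0380−0.0000)/(251.0380−141.8910) = 2.3000. V = [p*·251.0380 + (1−p*)·0.0000]/1.12 = 127.0133. B = V − Δ·S = -291.3834.
(2,2): S=321.8436. Δ = (V_up−V_dn)/(S_up−S_dn) = (444.1442−251.0380)/(444.1442−251.0380) = 1.0000. V = [p*·444.1442 + (1−p*)·251.0380]/1.12 = 321.8436. B = V − Δ·S = 0.0000.
(1,0): S=131.8200. Δ = (V_up−V_dn)/(S_up−S_dn) = (127.0133−0.0000)/(181.9116−102.8196) = 1.6059. V = [p*·127.0133 + (1−p*)·0.0000]/1.12 = 64.2627. B = V − Δ·S = -147.4261.
(1,1): S=233.2200. Δ = (V_up−V_dn)/(S_up−S_dn) = (321.8436−127.0133)/(321.8436−181.9116) = 1.3923. V = [p*·321.8436 + (1−p*)·127.0133]/1.12 = 211.9796. B = V − Δ·S = -112.7376.
(0,0): S=169.0000. Δ = (V_up−V_dn)/(S_up−S_dn) = (211.9796−64.2627)/(233.2200−131.8200) = 1.4568. V = [p*·211.9796 + (1−p*)·64.2627]/1.12 = 132.1151. B = V − Δ·S = -114.0797.
Each (Δ,B) replicates both successor values, so the strategy is self-financing and V0 is arbitrage-free.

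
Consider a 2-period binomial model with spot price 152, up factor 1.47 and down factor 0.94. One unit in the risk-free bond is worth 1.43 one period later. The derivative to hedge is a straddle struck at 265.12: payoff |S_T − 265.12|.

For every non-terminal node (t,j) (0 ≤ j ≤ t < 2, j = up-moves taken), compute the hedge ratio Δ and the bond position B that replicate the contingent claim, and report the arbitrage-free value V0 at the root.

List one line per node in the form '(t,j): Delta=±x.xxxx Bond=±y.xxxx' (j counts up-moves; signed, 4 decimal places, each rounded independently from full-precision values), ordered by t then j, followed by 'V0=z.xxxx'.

(0,0): Delta=0.0166 Bond=28.0745
(1,0): Delta=-1.0000 Bond=185.3986
(1,1): Delta=0.0697 Bond=28.2892
V0=30.5980

The replicating-portfolio and risk-neutral prices coincide; use p* = (1.43−0.94)/(1.47−0.94) = 0.9245 for the latter.
At expiry t=2: V(2,0)=130.8128, V(2,1)=55.0864, V(2,2)=63.3368
Node (1,0) S=142.8800: V=(p*·55.0864+(1−p*)·130.8128)/1.43=42.5186; Δ=(55.0864−130.8128)/(210.0336−134.3072)=-1.0000; B=V−Δ·S=185.3986
Node (1,1) S=223.4400: V=(p*·63.3368+(1−p*)·55.0864)/1.43=43.8560; Δ=(63.3368−55.0864)/(328.4568−210.0336)=0.0697; B=V−Δ·S=28.2892
Node (0,0) S=152.0000: V=(p*·43.8560+(1−p*)·42.5186)/1.43=30.5980; Δ=(43.8560−42.5186)/(223.4400−142.8800)=0.0166; B=V−Δ·S=28.0745
Root portfolio cost Δ·152+B reproduces V0=30.5980.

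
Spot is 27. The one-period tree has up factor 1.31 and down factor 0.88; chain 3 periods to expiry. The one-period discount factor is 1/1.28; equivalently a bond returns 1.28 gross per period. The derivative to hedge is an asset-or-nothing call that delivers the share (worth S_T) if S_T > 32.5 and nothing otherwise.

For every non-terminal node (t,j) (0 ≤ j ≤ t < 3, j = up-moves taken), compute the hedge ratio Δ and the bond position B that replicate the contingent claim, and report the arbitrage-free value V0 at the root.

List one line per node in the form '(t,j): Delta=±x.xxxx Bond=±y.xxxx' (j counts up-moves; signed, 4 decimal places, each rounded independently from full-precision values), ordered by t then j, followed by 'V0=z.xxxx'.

(0,0): Delta=1.1846 Bond=-5.1647
(1,0): Delta=2.9004 Bond=-47.3778
(1,1): Delta=1.0982 Bond=-3.5533
(2,0): Delta=0.0000 Bond=0.0000
(2,1): Delta=3.0465 Bond=-65.1918
(2,2): Delta=1.0000 Bond=0.0000
V0=26.8196

The replicating-portfolio and risk-neutral prices coincide; use p* = (1.28−0.88)/(1.31−0.88) = 0.9302 for the latter.
Payoff layer (t=3): V(3,0)=0.0000, V(3,1)=0.0000, V(3,2)=40.7745, V(3,3)=60.6985
  t=2,j=0: stock 20.9088 → up 27.3905 (V=0.0000), down 18.3997 (V=0.0000). Price 0.0000; hedge Δ=0.0000, bond B=0.0000.
  t=2,j=1: stock 31.1256 → up 40.7745 (V=40.7745), down 27.3905 (V=0.0000). Price 29.6327; hedge Δ=3.0465, bond B=-65.1918.
  t=2,j=2: stock 46.3347 → up 60.6985 (V=60.6985), down 40.7745 (V=40.7745). Price 46.3347; hedge Δ=1.0000, bond B=0.0000.
  t=1,j=0: stock 23.7600 → up 31.1256 (V=29.6327), down 20.9088 (V=0.0000). Price 21.5354; hedge Δ=2.9004, bond B=-47.3778.
  t=1,j=1: stock 35.3700 → up 46.3347 (V=46.3347), down 31.1256 (V=29.6327). Price 35.2886; hedge Δ=1.0982, bond B=-3.5533.
  t=0,j=0: stock 27.0000 → up 35.3700 (V=35.2886), down 23.7600 (V=21.5354). Price 26.8196; hedge Δ=1.1846, bond B=-5.1647.
Each (Δ,B) replicates both successor values, so the strategy is self-financing and V0 is arbitrage-free.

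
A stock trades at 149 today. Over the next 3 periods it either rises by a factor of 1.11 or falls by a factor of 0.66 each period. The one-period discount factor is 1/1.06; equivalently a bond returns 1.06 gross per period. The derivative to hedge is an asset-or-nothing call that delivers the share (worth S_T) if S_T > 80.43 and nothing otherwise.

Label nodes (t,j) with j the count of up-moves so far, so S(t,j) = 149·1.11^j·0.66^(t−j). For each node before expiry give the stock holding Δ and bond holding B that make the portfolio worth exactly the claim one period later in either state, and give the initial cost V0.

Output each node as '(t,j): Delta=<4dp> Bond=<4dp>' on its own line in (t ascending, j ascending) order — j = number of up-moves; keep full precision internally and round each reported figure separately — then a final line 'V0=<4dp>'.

(0,0): Delta=1.1841 Bond=-29.4730
(1,0): Delta=2.2960 Bond=-140.5864
(1,1): Delta=1.1015 Bond=-17.5733
(2,0): Delta=0.0000 Bond=0.0000
(2,1): Delta=2.4667 Bond=-167.6493
(2,2): Delta=1.0000 Bond=0.0000
V0=146.9592

Risk-neutral probability p* = (R−d)/(u−d) = (1.06−0.66)/(1.11−0.66) = 0.8889.
Terminal payoffs: V(3,0)=0.0000, V(3,1)=0.0000, V(3,2)=121.1647, V(3,3)=203.7770
Node (2,0) S=64.9044: V=(p*·0.0000+(1−p*)·0.0000)/1.06=0.0000; Δ=(0.0000−0.0000)/(72.0439−42.8369)=0.0000; B=V−Δ·S=0.0000
Node (2,1) S=109.1574: V=(p*·121.1647+(1−p*)·0.0000)/1.06=101.6056; Δ=(121.1647−0.0000)/(121.1647−72.0439)=2.4667; B=V−Δ·S=-167.6493
Node (2,2) S=183.5829: V=(p*·203.7770+(1−p*)·121.1647)/1.06=183.5829; Δ=(203.7770−121.1647)/(203.7770−121.1647)=1.0000; B=V−Δ·S=0.0000
Node (1,0) S=98.3400: V=(p*·101.6056+(1−p*)·0.0000)/1.06=85.2039; Δ=(101.6056−0.0000)/(109.1574−64.9044)=2.2960; B=V−Δ·S=-140.5864
Node (1,1) S=165.3900: V=(p*·183.5829+(1−p*)·101.6056)/1.06=164.5984; Δ=(183.5829−101.6056)/(183.5829−109.1574)=1.1015; B=V−Δ·S=-17.5733
Node (0,0) S=149.0000: V=(p*·164.5984+(1−p*)·85.2039)/1.06=146.9592; Δ=(164.5984−85.2039)/(165.3900−98.3400)=1.1841; B=V−Δ·S=-29.4730
Each (Δ,B) replicates both successor values, so the strategy is self-financing and V0 is arbitrage-free.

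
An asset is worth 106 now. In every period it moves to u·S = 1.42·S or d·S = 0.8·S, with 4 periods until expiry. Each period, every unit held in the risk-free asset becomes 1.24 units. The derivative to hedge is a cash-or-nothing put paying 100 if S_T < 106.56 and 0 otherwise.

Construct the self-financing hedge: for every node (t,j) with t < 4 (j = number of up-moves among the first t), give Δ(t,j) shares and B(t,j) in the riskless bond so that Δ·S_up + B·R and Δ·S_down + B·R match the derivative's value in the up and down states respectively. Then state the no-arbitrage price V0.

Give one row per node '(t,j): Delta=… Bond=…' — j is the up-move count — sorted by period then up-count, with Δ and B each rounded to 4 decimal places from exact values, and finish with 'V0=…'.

(0,0): Delta=-0.1432 Bond=18.4192
(1,0): Delta=-0.5097 Bond=53.9206
(1,1): Delta=-0.0587 Bond=10.1250
(2,0): Delta=-1.3607 Bond=124.5911
(2,1): Delta=-0.3136 Bond=43.2448
(2,2): Delta=0.0000 Bond=0.0000
(3,0): Delta=0.0000 Bond=80.6452
(3,1): Delta=-1.6743 Bond=184.7034
(3,2): Delta=0.0000 Bond=0.0000
(3,3): Delta=0.0000 Bond=0.0000
V0=3.2387

No-arbitrage ⇒ martingale measure with p* = (R−d)/(u−d) = 0.7097.
Payoff layer (t=4): V(4,0)=100.0000, V(4,1)=100.0000, V(4,2)=0.0000, V(4,3)=0.0000, V(4,4)=0.0000
(3,0): S=54.2720. Δ = (V_up−V_dn)/(S_up−S_dn) = (100.0000−100.0000)/(77.0662−43.4176) = 0.0000. V = [p*·100.0000 + (1−p*)·100.0000]/1.24 = 80.6452. B = V − Δ·S = 80.6452.
(3,1): S=96.3328. Δ = (V_up−V_dn)/(S_up−S_dn) = (0.0000−100.0000)/(136.7926−77.0662) = -1.6743. V = [p*·0.0000 + (1−p*)·100.0000]/1.24 = 23.4131. B = V − Δ·S = 184.7034.
(3,2): S=170.9907. Δ = (V_up−V_dn)/(S_up−S_dn) = (0.0000−0.0000)/(242.8068−136.7926) = 0.0000. V = [p*·0.0000 + (1−p*)·0.0000]/1.24 = 0.0000. B = V − Δ·S = 0.0000.
(3,3): S=303.5085. Δ = (V_up−V_dn)/(S_up−S_dn) = (0.0000−0.0000)/(430.9821−242.8068) = 0.0000. V = [p*·0.0000 + (1−p*)·0.0000]/1.24 = 0.0000. B = V − Δ·S = 0.0000.
(2,0): S=67.8400. Δ = (V_up−V_dn)/(S_up−S_dn) = (23.4131−80.6452)/(96.3328−54.2720) = -1.3607. V = [p*·23.4131 + (1−p*)·80.6452]/1.24 = 32.2813. B = V − Δ·S = 124.5911.
(2,1): S=120.4160. Δ = (V_up−V_dn)/(S_up−S_dn) = (0.0000−23.4131)/(170.9907−96.3328) = -0.3136. V = [p*·0.0000 + (1−p*)·23.4131]/1.24 = 5.4817. B = V − Δ·S = 43.2448.
(2,2): S=213.7384. Δ = (V_up−V_dn)/(S_up−S_dn) = (0.0000−0.0000)/(303.5085−170.9907) = 0.0000. V = [p*·0.0000 + (1−p*)·0.0000]/1.24 = 0.0000. B = V − Δ·S = 0.0000.
(1,0): S=84.8000. Δ = (V_up−V_dn)/(S_up−S_dn) = (5.4817−32.2813)/(120.4160−67.8400) = -0.5097. V = [p*·5.4817 + (1−p*)·32.2813]/1.24 = 10.6954. B = V − Δ·S = 53.9206.
(1,1): S=150.5200. Δ = (V_up−V_dn)/(S_up−S_dn) = (0.0000−5.4817)/(213.7384−120.4160) = -0.0587. V = [p*·0.0000 + (1−p*)·5.4817]/1.24 = 1.2834. B = V − Δ·S = 10.1250.
(0,0): S=106.0000. Δ = (V_up−V_dn)/(S_up−S_dn) = (1.2834−10.6954)/(150.5200−84.8000) = -0.1432. V = [p*·1.2834 + (1−p*)·10.6954]/1.24 = 3.2387. B = V − Δ·S = 18.4192.
Root portfolio cost Δ·106+B reproduces V0=3.2387.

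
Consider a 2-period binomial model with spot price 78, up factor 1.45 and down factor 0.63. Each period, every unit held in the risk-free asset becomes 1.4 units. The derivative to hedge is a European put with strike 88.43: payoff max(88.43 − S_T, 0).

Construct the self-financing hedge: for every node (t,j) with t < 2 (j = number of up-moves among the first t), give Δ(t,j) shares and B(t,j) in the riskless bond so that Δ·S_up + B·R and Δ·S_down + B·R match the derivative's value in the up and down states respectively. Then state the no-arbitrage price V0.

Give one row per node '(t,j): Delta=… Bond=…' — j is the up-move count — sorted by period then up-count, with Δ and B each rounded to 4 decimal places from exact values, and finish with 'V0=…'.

Risk-neutral probability p* = (R−d)/(u−d) = (1.4−0.63)/(1.45−0.63) = 0.9390.
Terminal values V(2,·): V(2,0)=57.4718, V(2,1)=17.1770, V(2,2)=0.0000
(1,0): S=49.1400. Δ = (V_up−V_dn)/(S_up−S_dn) = (17.1770−57.4718)/(71.2530−30.9582) = -1.0000. V = [p*·17.1770 + (1−p*)·57.4718]/1.4 = 14.0243. B = V − Δ·S = 63.1643.
(1,1): S=113.1000. Δ = (V_up−V_dn)/(S_up−S_dn) = (0.0000−17.1770)/(163.9950−71.2530) = -0.1852. V = [p*·0.0000 + (1−p*)·17.1770]/1.4 = 0.7481. B = V − Δ·S = 21.6957.
(0,0): S=78.0000. Δ = (V_up−V_dn)/(S_up−S_dn) = (0.7481−14.0243)/(113.1000−49.1400) = -0.2076. V = [p*·0.7481 + (1−p*)·14.0243]/1.4 = 1.1126. B = V − Δ·S = 17.3030.
Root portfolio cost Δ·78+B reproduces V0=1.1126.

(0,0): Delta=-0.2076 Bond=17.3030
(1,0): Delta=-1.0000 Bond=63.1643
(1,1): Delta=-0.1852 Bond=21.6957
V0=1.1126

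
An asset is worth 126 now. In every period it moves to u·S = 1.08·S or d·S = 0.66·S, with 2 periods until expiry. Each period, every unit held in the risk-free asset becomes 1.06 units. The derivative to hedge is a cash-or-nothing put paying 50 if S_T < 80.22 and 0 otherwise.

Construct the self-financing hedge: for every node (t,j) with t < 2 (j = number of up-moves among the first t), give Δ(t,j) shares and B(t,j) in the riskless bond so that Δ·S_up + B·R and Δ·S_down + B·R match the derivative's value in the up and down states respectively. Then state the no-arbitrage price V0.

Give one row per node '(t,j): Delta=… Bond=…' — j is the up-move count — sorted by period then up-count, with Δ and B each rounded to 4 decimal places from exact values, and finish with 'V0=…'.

Risk-neutral probability p* = (R−d)/(u−d) = (1.06−0.66)/(1.08−0.66) = 0.9524.
Terminal payoffs: V(2,0)=50.0000, V(2,1)=0.0000, V(2,2)=0.0000
Node (1,0) S=83.1600: V=(p*·0.0000+(1−p*)·50.0000)/1.06=2.2462; Δ=(0.0000−50.0000)/(89.8128−54.8856)=-1.4315; B=V−Δ·S=121.2938
Node (1,1) S=136.0800: V=(p*·0.0000+(1−p*)·0.0000)/1.06=0.0000; Δ=(0.0000−0.0000)/(146.9664−89.8128)=0.0000; B=V−Δ·S=0.0000
Node (0,0) S=126.0000: V=(p*·0.0000+(1−p*)·2.2462)/1.06=0.1009; Δ=(0.0000−2.2462)/(136.0800−83.1600)=-0.0424; B=V−Δ·S=5.4490
The time-0 hedge costs 0.1009, which is the no-arbitrage price.

(0,0): Delta=-0.0424 Bond=5.4490
(1,0): Delta=-1.4315 Bond=121.2938
(1,1): Delta=0.0000 Bond=0.0000
V0=0.1009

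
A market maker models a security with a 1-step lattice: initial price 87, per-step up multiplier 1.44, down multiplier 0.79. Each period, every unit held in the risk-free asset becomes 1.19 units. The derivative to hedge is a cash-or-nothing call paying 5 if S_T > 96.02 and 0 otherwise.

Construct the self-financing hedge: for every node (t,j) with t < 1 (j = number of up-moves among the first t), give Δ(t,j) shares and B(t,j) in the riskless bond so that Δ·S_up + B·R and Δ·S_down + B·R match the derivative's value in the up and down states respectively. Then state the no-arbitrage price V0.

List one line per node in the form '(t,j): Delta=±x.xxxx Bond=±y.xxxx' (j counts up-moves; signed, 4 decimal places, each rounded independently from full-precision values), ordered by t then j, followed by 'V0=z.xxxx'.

Under the risk-neutral measure, an up-move has probability p* = (R−d)/(u−d) = 0.6154 and values discount at R = 1.19.
Payoff layer (t=1): V(1,0)=0.0000, V(1,1)=5.0000
Node (0,0) S=87.0000: V=(p*·5.0000+(1−p*)·0.0000)/1.19=2.5856; Δ=(5.0000−0.0000)/(125.2800−68.7300)=0.0884; B=V−Δ·S=-5.1067
The time-0 hedge costs 2.5856, which is the no-arbitrage price.

(0,0): Delta=0.0884 Bond=-5.1067
V0=2.5856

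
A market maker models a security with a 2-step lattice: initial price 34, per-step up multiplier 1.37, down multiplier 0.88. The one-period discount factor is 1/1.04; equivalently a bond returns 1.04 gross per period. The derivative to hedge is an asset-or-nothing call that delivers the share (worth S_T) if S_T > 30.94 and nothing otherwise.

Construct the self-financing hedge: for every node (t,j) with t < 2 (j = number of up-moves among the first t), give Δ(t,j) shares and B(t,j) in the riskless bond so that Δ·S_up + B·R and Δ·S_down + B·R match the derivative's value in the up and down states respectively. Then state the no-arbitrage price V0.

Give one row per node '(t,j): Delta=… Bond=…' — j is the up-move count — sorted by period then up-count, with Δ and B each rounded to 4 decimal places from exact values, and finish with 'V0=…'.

(0,0): Delta=2.0234 Bond=-45.8374
(1,0): Delta=2.7959 Bond=-70.7841
(1,1): Delta=1.0000 Bond=0.0000
V0=22.9589

Under the risk-neutral measure, an up-move has probability p* = (R−d)/(u−d) = 0.3265 and values discount at R = 1.04.
Terminal payoffs: V(2,0)=0.0000, V(2,1)=40.9904, V(2,2)=63.8146
  t=1,j=0: stock 29.9200 → up 40.9904 (V=40.9904), down 26.3296 (V=0.0000). Price 12.8698; hedge Δ=2.7959, bond B=-70.7841.
  t=1,j=1: stock 46.5800 → up 63.8146 (V=63.8146), down 40.9904 (V=40.9904). Price 46.5800; hedge Δ=1.0000, bond B=0.0000.
  t=0,j=0: stock 34.0000 → up 46.5800 (V=46.5800), down 29.9200 (V=12.8698). Price 22.9589; hedge Δ=2.0234, bond B=-45.8374.
Check: Δ(0,0)·S0 + B(0,0) = 22.9589 = V0.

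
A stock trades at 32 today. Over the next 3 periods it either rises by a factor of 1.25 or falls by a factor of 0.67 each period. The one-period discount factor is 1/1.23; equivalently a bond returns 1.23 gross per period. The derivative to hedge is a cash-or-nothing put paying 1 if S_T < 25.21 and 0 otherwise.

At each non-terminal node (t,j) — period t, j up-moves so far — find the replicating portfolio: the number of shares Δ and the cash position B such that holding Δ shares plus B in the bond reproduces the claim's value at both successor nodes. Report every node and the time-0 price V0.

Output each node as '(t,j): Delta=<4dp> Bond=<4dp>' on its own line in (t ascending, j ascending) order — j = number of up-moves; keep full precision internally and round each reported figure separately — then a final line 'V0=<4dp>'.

Under the risk-neutral measure, an up-move has probability p* = (R−d)/(u−d) = 0.9655 and values discount at R = 1.23.
Terminal payoffs: V(3,0)=1.0000, V(3,1)=1.0000, V(3,2)=0.0000, V(3,3)=0.0000
Node (2,0) S=14.3648: V=(p*·1.0000+(1−p*)·1.0000)/1.23=0.8130; Δ=(1.0000−1.0000)/(17.9560−9.6244)=0.0000; B=V−Δ·S=0.8130
Node (2,1) S=26.8000: V=(p*·0.0000+(1−p*)·1.0000)/1.23=0.0280; Δ=(0.0000−1.0000)/(33.5000−17.9560)=-0.0643; B=V−Δ·S=1.7522
Node (2,2) S=50.0000: V=(p*·0.0000+(1−p*)·0.0000)/1.23=0.0000; Δ=(0.0000−0.0000)/(62.5000−33.5000)=0.0000; B=V−Δ·S=0.0000
Node (1,0) S=21.4400: V=(p*·0.0280+(1−p*)·0.8130)/1.23=0.0448; Δ=(0.0280−0.8130)/(26.8000−14.3648)=-0.0631; B=V−Δ·S=1.3982
Node (1,1) S=40.0000: V=(p*·0.0000+(1−p*)·0.0280)/1.23=0.0008; Δ=(0.0000−0.0280)/(50.0000−26.8000)=-0.0012; B=V−Δ·S=0.0491
Node (0,0) S=32.0000: V=(p*·0.0008+(1−p*)·0.0448)/1.23=0.0019; Δ=(0.0008−0.0448)/(40.0000−21.4400)=-0.0024; B=V−Δ·S=0.0778
Root portfolio cost Δ·32+B reproduces V0=0.0019.

(0,0): Delta=-0.0024 Bond=0.0778
(1,0): Delta=-0.0631 Bond=1.3982
(1,1): Delta=-0.0012 Bond=0.0491
(2,0): Delta=0.0000 Bond=0.8130
(2,1): Delta=-0.0643 Bond=1.7522
(2,2): Delta=0.0000 Bond=0.0000
V0=0.0019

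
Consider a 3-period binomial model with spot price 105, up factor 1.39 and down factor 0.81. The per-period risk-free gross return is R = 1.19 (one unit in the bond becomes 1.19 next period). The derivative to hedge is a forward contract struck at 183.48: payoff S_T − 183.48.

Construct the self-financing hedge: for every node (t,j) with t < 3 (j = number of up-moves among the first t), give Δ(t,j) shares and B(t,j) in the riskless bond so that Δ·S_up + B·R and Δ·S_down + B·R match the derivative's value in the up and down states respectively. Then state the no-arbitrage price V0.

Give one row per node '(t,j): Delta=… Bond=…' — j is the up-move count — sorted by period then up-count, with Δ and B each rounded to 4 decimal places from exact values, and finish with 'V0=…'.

Under the risk-neutral measure, an up-move has probability p* = (R−d)/(u−d) = 0.6552 and values discount at R = 1.19.
Terminal payoffs: V(3,0)=-127.6787, V(3,1)=-87.7222, V(3,2)=-19.1549, V(3,3)=98.5100
  t=2,j=0: stock 68.8905 → up 95.7578 (V=-87.7222), down 55.8013 (V=-127.6787). Price -85.2944; hedge Δ=1.0000, bond B=-154.1849.
  t=2,j=1: stock 118.2195 → up 164.3251 (V=-19.1549), down 95.7578 (V=-87.7222). Price -35.9654; hedge Δ=1.0000, bond B=-154.1849.
  t=2,j=2: stock 202.8705 → up 281.9900 (V=98.5100), down 164.3251 (V=-19.1549). Price 48.6856; hedge Δ=1.0000, bond B=-154.1849.
  t=1,j=0: stock 85.0500 → up 118.2195 (V=-35.9654), down 68.8905 (V=-85.2944). Price -44.5171; hedge Δ=1.0000, bond B=-129.5671.
  t=1,j=1: stock 145.9500 → up 202.8705 (V=48.6856), down 118.2195 (V=-35.9654). Price 16.3829; hedge Δ=1.0000, bond B=-129.5671.
  t=0,j=0: stock 105.0000 → up 145.9500 (V=16.3829), down 85.0500 (V=-44.5171). Price -3.8799; hedge Δ=1.0000, bond B=-108.8799.
Self-financing check: at every node Δ·S+B equals the discounted successor values.

(0,0): Delta=1.0000 Bond=-108.8799
(1,0): Delta=1.0000 Bond=-129.5671
(1,1): Delta=1.0000 Bond=-129.5671
(2,0): Delta=1.0000 Bond=-154.1849
(2,1): Delta=1.0000 Bond=-154.1849
(2,2): Delta=1.0000 Bond=-154.1849
V0=-3.8799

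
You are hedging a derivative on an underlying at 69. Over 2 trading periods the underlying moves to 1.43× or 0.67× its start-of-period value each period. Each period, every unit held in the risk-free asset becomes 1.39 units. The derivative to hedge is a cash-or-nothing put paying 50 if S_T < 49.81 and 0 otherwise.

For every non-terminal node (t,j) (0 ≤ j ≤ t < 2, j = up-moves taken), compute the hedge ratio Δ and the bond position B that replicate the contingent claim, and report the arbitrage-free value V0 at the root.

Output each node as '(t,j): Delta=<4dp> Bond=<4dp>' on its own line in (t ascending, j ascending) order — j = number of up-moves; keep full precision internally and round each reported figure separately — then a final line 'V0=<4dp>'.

(0,0): Delta=-0.0361 Bond=2.5628
(1,0): Delta=-1.4231 Bond=67.6827
(1,1): Delta=0.0000 Bond=0.0000
V0=0.0717

Since d<R<u, set p* = (R−d)/(u−d) = 0.9474; price each node as the discounted p*-expectation of its children.
Terminal values V(2,·): V(2,0)=50.0000, V(2,1)=0.0000, V(2,2)=0.0000
(1,0): S=46.2300. Δ = (V_up−V_dn)/(S_up−S_dn) = (0.0000−50.0000)/(66.1089−30.9741) = -1.4231. V = [p*·0.0000 + (1−p*)·50.0000]/1.39 = 1.8932. B = V − Δ·S = 67.6827.
(1,1): S=98.6700. Δ = (V_up−V_dn)/(S_up−S_dn) = (0.0000−0.0000)/(141.0981−66.1089) = 0.0000. V = [p*·0.0000 + (1−p*)·0.0000]/1.39 = 0.0000. B = V − Δ·S = 0.0000.
(0,0): S=69.0000. Δ = (V_up−V_dn)/(S_up−S_dn) = (0.0000−1.8932)/(98.6700−46.2300) = -0.0361. V = [p*·0.0000 + (1−p*)·1.8932]/1.39 = 0.0717. B = V − Δ·S = 2.5628.
Root portfolio cost Δ·69+B reproduces V0=0.0717.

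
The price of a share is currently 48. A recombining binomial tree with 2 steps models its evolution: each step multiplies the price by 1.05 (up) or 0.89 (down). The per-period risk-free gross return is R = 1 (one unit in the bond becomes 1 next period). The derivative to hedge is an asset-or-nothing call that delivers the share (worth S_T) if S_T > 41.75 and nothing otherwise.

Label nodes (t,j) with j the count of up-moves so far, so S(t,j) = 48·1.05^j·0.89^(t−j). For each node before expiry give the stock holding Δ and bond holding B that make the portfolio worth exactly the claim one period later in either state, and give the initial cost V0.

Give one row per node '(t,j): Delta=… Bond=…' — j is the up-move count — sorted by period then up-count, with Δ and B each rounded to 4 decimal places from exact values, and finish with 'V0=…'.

(0,0): Delta=2.5471 Bond=-77.9723
(1,0): Delta=6.5625 Bond=-249.5115
(1,1): Delta=1.0000 Bond=0.0000
V0=44.2870

No-arbitrage ⇒ martingale measure with p* = (R−d)/(u−d) = 0.6875.
Terminal payoffs: V(2,0)=0.0000, V(2,1)=44.8560, V(2,2)=52.9200
  t=1,j=0: stock 42.7200 → up 44.8560 (V=44.8560), down 38.0208 (V=0.0000). Price 30.8385; hedge Δ=6.5625, bond B=-249.5115.
  t=1,j=1: stock 50.4000 → up 52.9200 (V=52.9200), down 44.8560 (V=44.8560). Price 50.4000; hedge Δ=1.0000, bond B=0.0000.
  t=0,j=0: stock 48.0000 → up 50.4000 (V=50.4000), down 42.7200 (V=30.8385). Price 44.2870; hedge Δ=2.5471, bond B=-77.9723.
Root portfolio cost Δ·48+B reproduces V0=44.2870.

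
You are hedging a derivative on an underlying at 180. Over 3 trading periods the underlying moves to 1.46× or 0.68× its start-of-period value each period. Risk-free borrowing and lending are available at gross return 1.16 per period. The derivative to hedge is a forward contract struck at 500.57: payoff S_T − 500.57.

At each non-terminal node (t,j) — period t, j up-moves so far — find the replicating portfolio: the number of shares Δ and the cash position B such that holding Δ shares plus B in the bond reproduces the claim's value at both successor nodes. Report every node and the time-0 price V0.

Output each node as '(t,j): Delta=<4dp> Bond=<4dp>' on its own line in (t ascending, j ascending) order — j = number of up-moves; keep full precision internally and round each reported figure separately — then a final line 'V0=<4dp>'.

(0,0): Delta=1.0000 Bond=-320.6940
(1,0): Delta=1.0000 Bond=-372.0051
(1,1): Delta=1.0000 Bond=-372.0051
(2,0): Delta=1.0000 Bond=-431.5259
(2,1): Delta=1.0000 Bond=-431.5259
(2,2): Delta=1.0000 Bond=-431.5259
V0=-140.6940

Since d<R<u, set p* = (R−d)/(u−d) = 0.6154; price each node as the discounted p*-expectation of its children.
Terminal values V(3,·): V(3,0)=-443.9722, V(3,1)=-379.0513, V(3,2)=-239.6622, V(3,3)=59.6145
  t=2,j=0: stock 83.2320 → up 121.5187 (V=-379.0513), down 56.5978 (V=-443.9722). Price -348.2939; hedge Δ=1.0000, bond B=-431.5259.
  t=2,j=1: stock 178.7040 → up 260.9078 (V=-239.6622), down 121.5187 (V=-379.0513). Price -252.8219; hedge Δ=1.0000, bond B=-431.5259.
  t=2,j=2: stock 383.6880 → up 560.1845 (V=59.6145), down 260.9078 (V=-239.6622). Price -47.8379; hedge Δ=1.0000, bond B=-431.5259.
  t=1,j=0: stock 122.4000 → up 178.7040 (V=-252.8219), down 83.2320 (V=-348.2939). Price -249.6051; hedge Δ=1.0000, bond B=-372.0051.
  t=1,j=1: stock 262.8000 → up 383.6880 (V=-47.8379), down 178.7040 (V=-252.8219). Price -109.2051; hedge Δ=1.0000, bond B=-372.0051.
  t=0,j=0: stock 180.0000 → up 262.8000 (V=-109.2051), down 122.4000 (V=-249.6051). Price -140.6940; hedge Δ=1.0000, bond B=-320.6940.
Check: Δ(0,0)·S0 + B(0,0) = -140.6940 = V0.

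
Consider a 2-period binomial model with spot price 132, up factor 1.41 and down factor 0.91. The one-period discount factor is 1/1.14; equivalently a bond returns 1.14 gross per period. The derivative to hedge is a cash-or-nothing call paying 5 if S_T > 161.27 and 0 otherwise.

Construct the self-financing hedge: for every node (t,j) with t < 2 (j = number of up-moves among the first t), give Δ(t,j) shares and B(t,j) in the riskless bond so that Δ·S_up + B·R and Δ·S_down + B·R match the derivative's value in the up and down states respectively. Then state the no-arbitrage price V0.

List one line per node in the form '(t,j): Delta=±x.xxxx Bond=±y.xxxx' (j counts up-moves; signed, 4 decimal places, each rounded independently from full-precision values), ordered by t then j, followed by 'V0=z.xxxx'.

Since d<R<u, set p* = (R−d)/(u−d) = 0.4600; price each node as the discounted p*-expectation of its children.
Terminal payoffs: V(2,0)=0.0000, V(2,1)=5.0000, V(2,2)=5.0000
(1,0): S=120.1200. Δ = (V_up−V_dn)/(S_up−S_dn) = (5.0000−0.0000)/(169.3692−109.3092) = 0.0833. V = [p*·5.0000 + (1−p*)·0.0000]/1.14 = 2.0175. B = V − Δ·S = -7.9825.
(1,1): S=186.1200. Δ = (V_up−V_dn)/(S_up−S_dn) = (5.0000−5.0000)/(262.4292−169.3692) = 0.0000. V = [p*·5.0000 + (1−p*)·5.0000]/1.14 = 4.3860. B = V − Δ·S = 4.3860.
(0,0): S=132.0000. Δ = (V_up−V_dn)/(S_up−S_dn) = (4.3860−2.0175)/(186.1200−120.1200) = 0.0359. V = [p*·4.3860 + (1−p*)·2.0175]/1.14 = 2.7255. B = V − Δ·S = -2.0114.
Each (Δ,B) replicates both successor values, so the strategy is self-financing and V0 is arbitrage-free.

(0,0): Delta=0.0359 Bond=-2.0114
(1,0): Delta=0.0833 Bond=-7.9825
(1,1): Delta=0.0000 Bond=4.3860
V0=2.7255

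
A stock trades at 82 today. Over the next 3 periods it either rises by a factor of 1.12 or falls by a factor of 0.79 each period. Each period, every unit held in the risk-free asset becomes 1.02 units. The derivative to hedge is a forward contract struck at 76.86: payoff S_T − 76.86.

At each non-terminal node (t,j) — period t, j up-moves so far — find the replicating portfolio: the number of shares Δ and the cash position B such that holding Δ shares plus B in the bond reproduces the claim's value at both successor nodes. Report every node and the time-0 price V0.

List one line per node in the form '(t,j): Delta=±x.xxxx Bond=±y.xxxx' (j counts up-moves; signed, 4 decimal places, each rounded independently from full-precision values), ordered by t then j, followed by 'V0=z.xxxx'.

Risk-neutral probability p* = (R−d)/(u−d) = (1.02−0.79)/(1.12−0.79) = 0.6970.
Terminal values V(3,·): V(3,0)=-36.4308, V(3,1)=-19.5427, V(3,2)=4.4000, V(3,3)=38.3441
Node (2,0) S=51.1762: V=(p*·-19.5427+(1−p*)·-36.4308)/1.02=-24.1767; Δ=(-19.5427−-36.4308)/(57.3173−40.4292)=1.0000; B=V−Δ·S=-75.3529
Node (2,1) S=72.5536: V=(p*·4.4000+(1−p*)·-19.5427)/1.02=-2.7993; Δ=(4.4000−-19.5427)/(81.2600−57.3173)=1.0000; B=V−Δ·S=-75.3529
Node (2,2) S=102.8608: V=(p*·38.3441+(1−p*)·4.4000)/1.02=27.5079; Δ=(38.3441−4.4000)/(115.2041−81.2600)=1.0000; B=V−Δ·S=-75.3529
Node (1,0) S=64.7800: V=(p*·-2.7993+(1−p*)·-24.1767)/1.02=-9.0954; Δ=(-2.7993−-24.1767)/(72.5536−51.1762)=1.0000; B=V−Δ·S=-73.8754
Node (1,1) S=91.8400: V=(p*·27.5079+(1−p*)·-2.7993)/1.02=17.9646; Δ=(27.5079−-2.7993)/(102.8608−72.5536)=1.0000; B=V−Δ·S=-73.8754
Node (0,0) S=82.0000: V=(p*·17.9646+(1−p*)·-9.0954)/1.02=9.5731; Δ=(17.9646−-9.0954)/(91.8400−64.7800)=1.0000; B=V−Δ·S=-72.4269
Check: Δ(0,0)·S0 + B(0,0) = 9.5731 = V0.

(0,0): Delta=1.0000 Bond=-72.4269
(1,0): Delta=1.0000 Bond=-73.8754
(1,1): Delta=1.0000 Bond=-73.8754
(2,0): Delta=1.0000 Bond=-75.3529
(2,1): Delta=1.0000 Bond=-75.3529
(2,2): Delta=1.0000 Bond=-75.3529
V0=9.5731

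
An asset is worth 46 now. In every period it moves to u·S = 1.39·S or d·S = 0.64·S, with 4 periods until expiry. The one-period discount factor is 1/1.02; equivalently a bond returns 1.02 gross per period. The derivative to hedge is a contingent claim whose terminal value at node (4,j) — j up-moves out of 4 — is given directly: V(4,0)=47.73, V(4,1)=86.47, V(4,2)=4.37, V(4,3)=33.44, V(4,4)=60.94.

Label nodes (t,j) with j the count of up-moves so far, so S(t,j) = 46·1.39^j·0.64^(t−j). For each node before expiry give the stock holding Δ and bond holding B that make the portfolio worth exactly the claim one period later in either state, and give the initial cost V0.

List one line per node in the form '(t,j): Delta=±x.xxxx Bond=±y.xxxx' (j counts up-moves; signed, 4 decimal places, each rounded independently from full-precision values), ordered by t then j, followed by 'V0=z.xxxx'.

(0,0): Delta=-0.3031 Bond=49.1483
(1,0): Delta=-1.0514 Bond=72.1583
(1,1): Delta=0.0323 Bond=28.6838
(2,0): Delta=-1.5600 Bond=83.1853
(2,1): Delta=-0.8233 Bond=64.2699
(2,2): Delta=0.4159 Bond=-4.8335
(3,0): Delta=4.2835 Bond=14.3842
(3,1): Delta=-4.1797 Bond=153.4595
(3,2): Delta=0.6814 Bond=-20.0357
(3,3): Delta=0.2968 Bond=9.7778
V0=35.2035

No-arbitrage ⇒ martingale measure with p* = (R−d)/(u−d) = 0.5067.
Payoff layer (t=4): V(4,0)=47.7300, V(4,1)=86.4700, V(4,2)=4.3700, V(4,3)=33.4400, V(4,4)=60.9400
  t=3,j=0: stock 12.0586 → up 16.7615 (V=86.4700), down 7.7175 (V=47.7300). Price 66.0375; hedge Δ=4.2835, bond B=14.3842.
  t=3,j=1: stock 26.1898 → up 36.4039 (V=4.3700), down 16.7615 (V=86.4700). Price 43.9928; hedge Δ=-4.1797, bond B=153.4595.
  t=3,j=2: stock 56.8810 → up 79.0646 (V=33.4400), down 36.4039 (V=4.3700). Price 18.7243; hedge Δ=0.6814, bond B=-20.0357.
  t=3,j=3: stock 123.5385 → up 171.7185 (V=60.9400), down 79.0646 (V=33.4400). Price 46.4444; hedge Δ=0.2968, bond B=9.7778.
  t=2,j=0: stock 18.8416 → up 26.1898 (V=43.9928), down 12.0586 (V=66.0375). Price 53.7924; hedge Δ=-1.5600, bond B=83.1853.
  t=2,j=1: stock 40.9216 → up 56.8810 (V=18.7243), down 26.1898 (V=43.9928). Price 30.5785; hedge Δ=-0.8233, bond B=64.2699.
  t=2,j=2: stock 88.8766 → up 123.5385 (V=46.4444), down 56.8810 (V=18.7243). Price 32.1266; hedge Δ=0.4159, bond B=-4.8335.
  t=1,j=0: stock 29.4400 → up 40.9216 (V=30.5785), down 18.8416 (V=53.7924). Price 41.2066; hedge Δ=-1.0514, bond B=72.1583.
  t=1,j=1: stock 63.9400 → up 88.8766 (V=32.1266), down 40.9216 (V=30.5785). Price 30.7480; hedge Δ=0.0323, bond B=28.6838.
  t=0,j=0: stock 46.0000 → up 63.9400 (V=30.7480), down 29.4400 (V=41.2066). Price 35.2035; hedge Δ=-0.3031, bond B=49.1483.
The time-0 hedge costs 35.2035, which is the no-arbitrage price.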